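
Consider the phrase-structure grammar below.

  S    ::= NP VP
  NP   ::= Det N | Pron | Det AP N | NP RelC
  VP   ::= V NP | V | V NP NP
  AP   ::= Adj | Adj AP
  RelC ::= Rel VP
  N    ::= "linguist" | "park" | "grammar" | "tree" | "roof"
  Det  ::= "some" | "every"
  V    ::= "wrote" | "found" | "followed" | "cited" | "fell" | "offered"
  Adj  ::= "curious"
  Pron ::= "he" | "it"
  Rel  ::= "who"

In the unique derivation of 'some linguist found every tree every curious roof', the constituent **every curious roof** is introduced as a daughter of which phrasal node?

[S [NP [Det some] [N linguist]] [VP [V found] [NP [Det every] [N tree]] [NP [Det every] [AP [Adj curious]] [N roof]]]]
The span 'every curious roof' is the NP node built by NP → Det AP N.
Its mother is the VP built by VP → V NP NP.

VP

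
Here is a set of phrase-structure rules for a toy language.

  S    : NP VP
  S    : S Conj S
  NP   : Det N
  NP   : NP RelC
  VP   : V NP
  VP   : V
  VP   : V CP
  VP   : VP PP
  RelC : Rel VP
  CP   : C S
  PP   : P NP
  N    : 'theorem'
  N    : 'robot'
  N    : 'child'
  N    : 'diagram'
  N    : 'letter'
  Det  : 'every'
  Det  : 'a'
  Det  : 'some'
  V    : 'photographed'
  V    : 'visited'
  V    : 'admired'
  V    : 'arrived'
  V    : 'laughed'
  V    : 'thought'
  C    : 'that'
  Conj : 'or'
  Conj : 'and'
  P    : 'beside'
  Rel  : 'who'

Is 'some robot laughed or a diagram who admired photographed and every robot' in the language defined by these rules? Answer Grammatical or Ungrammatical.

Ungrammatical

For S → NP VP, the only prefix that parses as NP is 'some robot', but the remainder 'laughed or a diagram who admired photographed and every robot' is not a VP under these rules. The alternative S rule S → S Conj S likewise has no satisfying split.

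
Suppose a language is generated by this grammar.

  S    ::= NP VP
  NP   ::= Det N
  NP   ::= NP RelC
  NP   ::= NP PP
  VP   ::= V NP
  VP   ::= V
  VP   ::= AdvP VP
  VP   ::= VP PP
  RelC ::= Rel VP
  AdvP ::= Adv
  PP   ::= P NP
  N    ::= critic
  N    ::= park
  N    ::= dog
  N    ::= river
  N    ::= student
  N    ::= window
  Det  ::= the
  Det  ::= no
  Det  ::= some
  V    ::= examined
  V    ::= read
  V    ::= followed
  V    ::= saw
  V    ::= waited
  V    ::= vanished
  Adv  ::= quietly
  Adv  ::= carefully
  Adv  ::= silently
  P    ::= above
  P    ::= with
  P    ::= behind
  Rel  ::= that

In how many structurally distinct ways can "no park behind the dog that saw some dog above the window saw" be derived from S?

Two of the 7 distinct bracketings:
[S [NP [NP [NP [Det no] [N park]] [PP [P behind] [NP [Det the] [N dog]]]] [RelC [Rel that] [VP [V saw] [NP [NP [Det some] [N dog]] [PP [P above] [NP [Det the] [N window]]]]]]] [VP [V saw]]]
[S [NP [NP [NP [Det no] [N park]] [PP [P behind] [NP [Det the] [N dog]]]] [RelC [Rel that] [VP [VP [V saw] [NP [Det some] [N dog]]] [PP [P above] [NP [Det the] [N window]]]]]] [VP [V saw]]]
The difference turns on whether VP → VP PP is used at the relevant span, versus an alternative expansion of VP.

7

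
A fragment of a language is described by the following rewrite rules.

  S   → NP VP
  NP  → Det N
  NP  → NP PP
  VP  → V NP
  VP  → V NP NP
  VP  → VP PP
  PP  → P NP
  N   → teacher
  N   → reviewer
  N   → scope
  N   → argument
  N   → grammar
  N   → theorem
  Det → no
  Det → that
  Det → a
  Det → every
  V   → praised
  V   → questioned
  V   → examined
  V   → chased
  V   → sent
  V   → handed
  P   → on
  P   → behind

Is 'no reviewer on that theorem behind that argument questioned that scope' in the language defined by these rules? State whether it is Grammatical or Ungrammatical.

Grammatical

S
  NP
    NP
      Det: no
      N: reviewer
    PP
      P: on
      NP
        NP
          Det: that
          N: theorem
        PP
          P: behind
          NP
            Det: that
            N: argument
  VP
    V: questioned
    NP
      Det: that
      N: scope
The bracketing above is licensed at every node by one of the given productions, with S at the root.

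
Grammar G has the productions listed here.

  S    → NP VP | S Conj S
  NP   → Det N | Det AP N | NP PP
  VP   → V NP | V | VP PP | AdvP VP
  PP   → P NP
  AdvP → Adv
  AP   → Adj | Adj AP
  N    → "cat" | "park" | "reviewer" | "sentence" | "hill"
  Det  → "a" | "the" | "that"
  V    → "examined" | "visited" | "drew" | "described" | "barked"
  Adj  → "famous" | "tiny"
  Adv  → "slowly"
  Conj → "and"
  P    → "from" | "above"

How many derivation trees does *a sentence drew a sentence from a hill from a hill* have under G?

5

Two of the 5 distinct bracketings:
[S [NP [Det a] [N sentence]] [VP [V drew] [NP [NP [Det a] [N sentence]] [PP [P from] [NP [NP [Det a] [N hill]] [PP [P from] [NP [Det a] [N hill]]]]]]]]
[S [NP [Det a] [N sentence]] [VP [V drew] [NP [NP [NP [Det a] [N sentence]] [PP [P from] [NP [Det a] [N hill]]]] [PP [P from] [NP [Det a] [N hill]]]]]]
The trees differ in how a recursive rule is bracketed over the same span.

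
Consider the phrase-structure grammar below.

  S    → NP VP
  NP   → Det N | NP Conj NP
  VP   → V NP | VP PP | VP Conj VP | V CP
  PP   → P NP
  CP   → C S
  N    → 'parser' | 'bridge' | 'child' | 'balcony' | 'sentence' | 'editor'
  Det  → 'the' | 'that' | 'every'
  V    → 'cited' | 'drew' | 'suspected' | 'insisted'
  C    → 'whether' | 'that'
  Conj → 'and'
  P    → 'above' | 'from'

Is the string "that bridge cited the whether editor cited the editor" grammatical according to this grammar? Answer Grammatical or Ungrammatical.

Ungrammatical

A Det word can never sit immediately before a C word in any string this grammar generates, so the substring 'the whether' rules out a derivation.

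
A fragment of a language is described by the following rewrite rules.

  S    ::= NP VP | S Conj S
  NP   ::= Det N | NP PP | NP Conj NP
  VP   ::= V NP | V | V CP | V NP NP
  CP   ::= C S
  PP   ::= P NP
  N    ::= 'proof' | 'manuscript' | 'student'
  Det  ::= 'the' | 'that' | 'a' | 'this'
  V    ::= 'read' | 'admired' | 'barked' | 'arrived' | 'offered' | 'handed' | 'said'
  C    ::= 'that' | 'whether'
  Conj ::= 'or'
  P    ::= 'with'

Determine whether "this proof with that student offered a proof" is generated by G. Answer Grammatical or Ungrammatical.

Grammatical

S
  NP
    NP
      Det: this
      N: proof
    PP
      P: with
      NP
        Det: that
        N: student
  VP
    V: offered
    NP
      Det: a
      N: proof
Each bracket corresponds to one application of a listed rule, so the string is derivable from S.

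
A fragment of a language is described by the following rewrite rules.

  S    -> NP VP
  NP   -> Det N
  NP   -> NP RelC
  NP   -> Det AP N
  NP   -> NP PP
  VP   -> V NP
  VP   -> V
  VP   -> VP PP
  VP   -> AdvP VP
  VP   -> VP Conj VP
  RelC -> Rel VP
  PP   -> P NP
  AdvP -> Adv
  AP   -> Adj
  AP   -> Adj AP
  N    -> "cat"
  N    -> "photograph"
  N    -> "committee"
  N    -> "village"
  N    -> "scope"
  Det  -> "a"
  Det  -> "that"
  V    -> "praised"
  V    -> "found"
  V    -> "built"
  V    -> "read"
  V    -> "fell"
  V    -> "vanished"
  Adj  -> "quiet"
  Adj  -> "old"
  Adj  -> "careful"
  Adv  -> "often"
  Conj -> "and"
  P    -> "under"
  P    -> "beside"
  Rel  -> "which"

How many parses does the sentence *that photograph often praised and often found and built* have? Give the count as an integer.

7

Two of the 7 distinct bracketings:
[S [NP [Det that] [N photograph]] [VP [AdvP [Adv often]] [VP [VP [V praised]] [Conj and] [VP [AdvP [Adv often]] [VP [VP [V found]] [Conj and] [VP [V built]]]]]]]
[S [NP [Det that] [N photograph]] [VP [AdvP [Adv often]] [VP [VP [V praised]] [Conj and] [VP [VP [AdvP [Adv often]] [VP [V found]]] [Conj and] [VP [V built]]]]]]
The trees differ in how a recursive rule is bracketed over the same span.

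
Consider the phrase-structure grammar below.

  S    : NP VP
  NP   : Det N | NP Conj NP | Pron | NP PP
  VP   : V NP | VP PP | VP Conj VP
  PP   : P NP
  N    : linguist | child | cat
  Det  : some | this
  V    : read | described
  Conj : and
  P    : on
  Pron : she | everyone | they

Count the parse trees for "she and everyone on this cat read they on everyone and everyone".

Two of the 6 distinct bracketings:
[S [NP [NP [Pron she]] [Conj and] [NP [NP [Pron everyone]] [PP [P on] [NP [Det this] [N cat]]]]] [VP [V read] [NP [NP [NP [Pron they]] [PP [P on] [NP [Pron everyone]]]] [Conj and] [NP [Pron everyone]]]]]
[S [NP [NP [Pron she]] [Conj and] [NP [NP [Pron everyone]] [PP [P on] [NP [Det this] [N cat]]]]] [VP [V read] [NP [NP [Pron they]] [PP [P on] [NP [NP [Pron everyone]] [Conj and] [NP [Pron everyone]]]]]]]
The trees differ in how a recursive rule is bracketed over the same span.

6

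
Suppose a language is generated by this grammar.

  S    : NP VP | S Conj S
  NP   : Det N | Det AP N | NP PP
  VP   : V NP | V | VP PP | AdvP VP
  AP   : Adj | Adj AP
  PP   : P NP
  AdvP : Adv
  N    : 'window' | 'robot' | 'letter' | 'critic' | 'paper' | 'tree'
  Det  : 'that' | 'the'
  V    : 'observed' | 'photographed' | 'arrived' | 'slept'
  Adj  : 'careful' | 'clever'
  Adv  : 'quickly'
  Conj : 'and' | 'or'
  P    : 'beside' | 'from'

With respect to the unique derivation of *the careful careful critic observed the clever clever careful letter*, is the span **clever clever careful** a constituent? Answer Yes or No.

Yes

[S [NP [Det the] [AP [Adj careful] [AP [Adj careful]]] [N critic]] [VP [V observed] [NP [Det the] [AP [Adj clever] [AP [Adj clever] [AP [Adj careful]]]] [N letter]]]]
The words 'clever clever careful' are exhaustively dominated by a single AP node (built by AP → Adj AP), so they form a constituent.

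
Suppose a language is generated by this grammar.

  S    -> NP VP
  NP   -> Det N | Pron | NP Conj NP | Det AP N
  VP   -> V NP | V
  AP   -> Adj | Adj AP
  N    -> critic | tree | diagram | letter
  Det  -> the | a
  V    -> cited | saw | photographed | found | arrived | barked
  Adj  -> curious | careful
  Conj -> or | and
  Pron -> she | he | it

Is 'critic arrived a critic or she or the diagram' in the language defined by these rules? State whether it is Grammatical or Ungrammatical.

Ungrammatical

For S → NP VP, no prefix of the string parses as an NP.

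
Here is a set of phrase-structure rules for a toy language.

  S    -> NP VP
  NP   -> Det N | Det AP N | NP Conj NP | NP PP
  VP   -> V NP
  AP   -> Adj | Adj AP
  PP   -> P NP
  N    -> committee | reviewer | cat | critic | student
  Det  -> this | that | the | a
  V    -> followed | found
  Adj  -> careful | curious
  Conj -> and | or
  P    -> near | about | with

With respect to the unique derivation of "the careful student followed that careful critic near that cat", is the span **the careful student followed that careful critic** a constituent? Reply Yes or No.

[S [NP [Det the] [AP [Adj careful]] [N student]] [VP [V followed] [NP [NP [Det that] [AP [Adj careful]] [N critic]] [PP [P near] [NP [Det that] [N cat]]]]]]
The smallest constituent containing 'the careful student followed that careful critic' is the S spanning 'the careful student followed that careful critic near that cat'; no single node in the tree dominates exactly the given words.

No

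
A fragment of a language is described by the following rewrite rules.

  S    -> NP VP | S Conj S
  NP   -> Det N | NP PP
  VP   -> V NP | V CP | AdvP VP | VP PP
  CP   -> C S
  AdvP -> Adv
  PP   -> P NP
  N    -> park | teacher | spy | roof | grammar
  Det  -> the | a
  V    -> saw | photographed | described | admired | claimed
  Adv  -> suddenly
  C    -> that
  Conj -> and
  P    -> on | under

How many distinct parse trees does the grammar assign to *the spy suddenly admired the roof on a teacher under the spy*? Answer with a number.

9

Two of the 9 distinct bracketings:
[S [NP [Det the] [N spy]] [VP [AdvP [Adv suddenly]] [VP [V admired] [NP [NP [Det the] [N roof]] [PP [P on] [NP [NP [Det a] [N teacher]] [PP [P under] [NP [Det the] [N spy]]]]]]]]]
[S [NP [Det the] [N spy]] [VP [AdvP [Adv suddenly]] [VP [V admired] [NP [NP [NP [Det the] [N roof]] [PP [P on] [NP [Det a] [N teacher]]]] [PP [P under] [NP [Det the] [N spy]]]]]]]
The trees differ in how a recursive rule is bracketed over the same span.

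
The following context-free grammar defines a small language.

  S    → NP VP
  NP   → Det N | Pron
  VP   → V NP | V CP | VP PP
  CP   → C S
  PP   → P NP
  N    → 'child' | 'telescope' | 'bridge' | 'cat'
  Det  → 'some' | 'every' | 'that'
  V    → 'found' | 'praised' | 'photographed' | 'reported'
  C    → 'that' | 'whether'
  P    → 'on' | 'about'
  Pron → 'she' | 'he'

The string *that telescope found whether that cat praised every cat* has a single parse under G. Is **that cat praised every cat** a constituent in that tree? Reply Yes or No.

Yes

[S [NP [Det that] [N telescope]] [VP [V found] [CP [C whether] [S [NP [Det that] [N cat]] [VP [V praised] [NP [Det every] [N cat]]]]]]]
The words 'that cat praised every cat' are exhaustively dominated by a single S node (built by S → NP VP), so they form a constituent.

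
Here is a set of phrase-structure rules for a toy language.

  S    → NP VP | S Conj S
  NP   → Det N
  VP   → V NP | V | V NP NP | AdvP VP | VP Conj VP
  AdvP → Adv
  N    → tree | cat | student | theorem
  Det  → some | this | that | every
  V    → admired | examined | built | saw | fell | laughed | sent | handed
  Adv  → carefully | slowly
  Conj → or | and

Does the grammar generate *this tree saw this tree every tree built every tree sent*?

For S → NP VP, the only prefix that parses as NP is 'this tree', but the remainder 'saw this tree every tree built every tree sent' is not a VP under these rules. The alternative S rule S → S Conj S likewise has no satisfying split.

Ungrammatical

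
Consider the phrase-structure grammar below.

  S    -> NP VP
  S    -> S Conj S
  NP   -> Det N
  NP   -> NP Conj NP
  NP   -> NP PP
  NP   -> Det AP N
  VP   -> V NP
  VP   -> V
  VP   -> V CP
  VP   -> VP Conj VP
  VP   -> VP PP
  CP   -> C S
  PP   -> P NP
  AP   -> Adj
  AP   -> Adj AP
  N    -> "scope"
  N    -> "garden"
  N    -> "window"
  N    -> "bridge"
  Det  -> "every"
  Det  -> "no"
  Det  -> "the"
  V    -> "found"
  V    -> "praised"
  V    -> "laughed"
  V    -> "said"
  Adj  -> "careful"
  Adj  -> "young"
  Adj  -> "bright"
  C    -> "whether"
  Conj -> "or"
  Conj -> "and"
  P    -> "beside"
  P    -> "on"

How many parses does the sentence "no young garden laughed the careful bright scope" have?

1

[S [NP [Det no] [AP [Adj young]] [N garden]] [VP [V laughed] [NP [Det the] [AP [Adj careful] [AP [Adj bright]]] [N scope]]]]
No rule offers an alternative attachment or grouping for any span, so this is the only derivation.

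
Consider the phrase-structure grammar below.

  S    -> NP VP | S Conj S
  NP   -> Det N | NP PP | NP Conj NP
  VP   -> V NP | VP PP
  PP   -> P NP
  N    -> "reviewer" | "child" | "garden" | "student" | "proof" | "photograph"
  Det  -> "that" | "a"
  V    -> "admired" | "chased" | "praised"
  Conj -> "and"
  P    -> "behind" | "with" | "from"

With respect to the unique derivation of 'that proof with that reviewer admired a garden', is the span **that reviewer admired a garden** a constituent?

No

[S [NP [NP [Det that] [N proof]] [PP [P with] [NP [Det that] [N reviewer]]]] [VP [V admired] [NP [Det a] [N garden]]]]
The smallest constituent containing 'that reviewer admired a garden' is the S spanning 'that proof with that reviewer admired a garden'; no single node in the tree dominates exactly the given words.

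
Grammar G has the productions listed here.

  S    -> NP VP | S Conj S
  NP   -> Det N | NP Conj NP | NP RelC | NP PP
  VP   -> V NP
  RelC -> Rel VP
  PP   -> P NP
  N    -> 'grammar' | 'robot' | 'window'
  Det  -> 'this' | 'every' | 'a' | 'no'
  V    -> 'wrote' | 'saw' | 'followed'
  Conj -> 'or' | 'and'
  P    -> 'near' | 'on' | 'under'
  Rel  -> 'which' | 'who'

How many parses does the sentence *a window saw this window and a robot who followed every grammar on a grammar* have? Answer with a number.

Two of the 5 distinct bracketings:
[S [NP [Det a] [N window]] [VP [V saw] [NP [NP [Det this] [N window]] [Conj and] [NP [NP [Det a] [N robot]] [RelC [Rel who] [VP [V followed] [NP [NP [Det every] [N grammar]] [PP [P on] [NP [Det a] [N grammar]]]]]]]]]]
[S [NP [Det a] [N window]] [VP [V saw] [NP [NP [Det this] [N window]] [Conj and] [NP [NP [NP [Det a] [N robot]] [RelC [Rel who] [VP [V followed] [NP [Det every] [N grammar]]]]] [PP [P on] [NP [Det a] [N grammar]]]]]]]
The trees differ in how a recursive rule is bracketed over the same span.

5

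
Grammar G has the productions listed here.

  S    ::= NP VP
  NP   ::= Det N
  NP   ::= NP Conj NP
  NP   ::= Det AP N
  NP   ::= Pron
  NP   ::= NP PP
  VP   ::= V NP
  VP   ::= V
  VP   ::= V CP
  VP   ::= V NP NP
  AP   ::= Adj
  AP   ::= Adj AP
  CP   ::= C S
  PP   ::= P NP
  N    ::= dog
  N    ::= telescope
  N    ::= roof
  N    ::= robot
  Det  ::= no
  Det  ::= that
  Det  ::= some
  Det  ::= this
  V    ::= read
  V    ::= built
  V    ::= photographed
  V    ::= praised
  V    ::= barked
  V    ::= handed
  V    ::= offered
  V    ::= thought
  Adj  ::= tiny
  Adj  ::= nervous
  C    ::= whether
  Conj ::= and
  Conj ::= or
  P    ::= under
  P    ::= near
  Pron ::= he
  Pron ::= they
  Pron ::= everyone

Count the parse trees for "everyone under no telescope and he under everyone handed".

5

Two of the 5 distinct bracketings:
[S [NP [NP [NP [Pron everyone]] [PP [P under] [NP [Det no] [N telescope]]]] [Conj and] [NP [NP [Pron he]] [PP [P under] [NP [Pron everyone]]]]] [VP [V handed]]]
[S [NP [NP [Pron everyone]] [PP [P under] [NP [NP [Det no] [N telescope]] [Conj and] [NP [NP [Pron he]] [PP [P under] [NP [Pron everyone]]]]]]] [VP [V handed]]]
The trees differ in how a recursive rule is bracketed over the same span.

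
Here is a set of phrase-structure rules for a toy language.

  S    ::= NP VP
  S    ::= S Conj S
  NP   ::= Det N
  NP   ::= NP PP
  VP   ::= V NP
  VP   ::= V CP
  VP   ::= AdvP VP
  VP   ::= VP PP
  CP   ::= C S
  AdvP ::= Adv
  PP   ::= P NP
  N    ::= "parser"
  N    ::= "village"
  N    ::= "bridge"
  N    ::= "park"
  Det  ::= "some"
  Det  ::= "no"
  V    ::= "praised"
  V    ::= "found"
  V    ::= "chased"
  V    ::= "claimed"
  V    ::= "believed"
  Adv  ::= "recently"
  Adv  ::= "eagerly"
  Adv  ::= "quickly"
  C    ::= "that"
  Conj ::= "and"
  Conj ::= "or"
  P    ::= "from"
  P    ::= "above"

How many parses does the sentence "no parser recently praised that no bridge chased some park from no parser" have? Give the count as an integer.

Two of the 4 distinct bracketings:
[S [NP [Det no] [N parser]] [VP [AdvP [Adv recently]] [VP [V praised] [CP [C that] [S [NP [Det no] [N bridge]] [VP [V chased] [NP [NP [Det some] [N park]] [PP [P from] [NP [Det no] [N parser]]]]]]]]]]
[S [NP [Det no] [N parser]] [VP [AdvP [Adv recently]] [VP [V praised] [CP [C that] [S [NP [Det no] [N bridge]] [VP [VP [V chased] [NP [Det some] [N park]]] [PP [P from] [NP [Det no] [N parser]]]]]]]]]
The difference turns on whether NP → NP PP is used at the relevant span, versus an alternative expansion of NP.

4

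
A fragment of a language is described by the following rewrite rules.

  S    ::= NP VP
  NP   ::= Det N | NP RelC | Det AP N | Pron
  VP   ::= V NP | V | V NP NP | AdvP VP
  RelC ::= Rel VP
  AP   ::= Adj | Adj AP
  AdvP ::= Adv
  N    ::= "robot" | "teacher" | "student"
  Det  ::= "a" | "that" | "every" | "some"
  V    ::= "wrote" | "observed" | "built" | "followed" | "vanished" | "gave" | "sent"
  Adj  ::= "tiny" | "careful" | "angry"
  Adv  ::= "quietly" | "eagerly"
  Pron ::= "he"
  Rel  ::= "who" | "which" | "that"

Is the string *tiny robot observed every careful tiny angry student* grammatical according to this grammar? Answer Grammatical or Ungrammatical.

Ungrammatical

For S → NP VP, no prefix of the string parses as an NP.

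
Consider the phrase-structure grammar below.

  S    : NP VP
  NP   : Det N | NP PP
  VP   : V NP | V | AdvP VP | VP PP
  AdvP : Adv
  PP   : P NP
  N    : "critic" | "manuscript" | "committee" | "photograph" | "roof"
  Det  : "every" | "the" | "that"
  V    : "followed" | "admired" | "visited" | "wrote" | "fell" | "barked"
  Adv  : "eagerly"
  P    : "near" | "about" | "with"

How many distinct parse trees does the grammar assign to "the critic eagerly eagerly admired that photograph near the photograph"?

Two of the 4 distinct bracketings:
[S [NP [Det the] [N critic]] [VP [AdvP [Adv eagerly]] [VP [AdvP [Adv eagerly]] [VP [V admired] [NP [NP [Det that] [N photograph]] [PP [P near] [NP [Det the] [N photograph]]]]]]]]
[S [NP [Det the] [N critic]] [VP [AdvP [Adv eagerly]] [VP [AdvP [Adv eagerly]] [VP [VP [V admired] [NP [Det that] [N photograph]]] [PP [P near] [NP [Det the] [N photograph]]]]]]]
The difference turns on whether NP → NP PP is used at the relevant span, versus an alternative expansion of NP.

4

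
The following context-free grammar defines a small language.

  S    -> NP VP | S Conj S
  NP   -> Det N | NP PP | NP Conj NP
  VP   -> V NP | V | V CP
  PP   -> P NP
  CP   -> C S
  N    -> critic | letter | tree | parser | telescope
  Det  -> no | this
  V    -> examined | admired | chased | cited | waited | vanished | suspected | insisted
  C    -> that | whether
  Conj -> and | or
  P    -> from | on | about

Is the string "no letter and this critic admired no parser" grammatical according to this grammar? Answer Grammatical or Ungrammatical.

Grammatical

[S [NP [NP [Det no] [N letter]] [Conj and] [NP [Det this] [N critic]]] [VP [V admired] [NP [Det no] [N parser]]]]
The bracketing above is licensed at every node by one of the given productions, with S at the root.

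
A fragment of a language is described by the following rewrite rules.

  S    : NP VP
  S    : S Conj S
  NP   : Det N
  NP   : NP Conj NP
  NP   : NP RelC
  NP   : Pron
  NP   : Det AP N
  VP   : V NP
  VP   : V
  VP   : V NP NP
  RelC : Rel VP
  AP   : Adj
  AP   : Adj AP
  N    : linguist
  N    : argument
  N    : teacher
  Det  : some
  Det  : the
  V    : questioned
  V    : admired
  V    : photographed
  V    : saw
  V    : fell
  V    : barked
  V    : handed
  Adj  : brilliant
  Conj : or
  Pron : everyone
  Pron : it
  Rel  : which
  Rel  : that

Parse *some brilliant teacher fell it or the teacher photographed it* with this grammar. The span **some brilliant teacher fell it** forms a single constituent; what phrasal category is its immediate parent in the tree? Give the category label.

S
  S
    NP
      Det: some
      AP
        Adj: brilliant
      N: teacher
    VP
      V: fell
      NP
        Pron: it
  Conj: or
  S
    NP
      Det: the
      N: teacher
    VP
      V: photographed
      NP
        Pron: it
The span 'some brilliant teacher fell it' is the S node built by S → NP VP.
Its mother is the S built by S → S Conj S.

S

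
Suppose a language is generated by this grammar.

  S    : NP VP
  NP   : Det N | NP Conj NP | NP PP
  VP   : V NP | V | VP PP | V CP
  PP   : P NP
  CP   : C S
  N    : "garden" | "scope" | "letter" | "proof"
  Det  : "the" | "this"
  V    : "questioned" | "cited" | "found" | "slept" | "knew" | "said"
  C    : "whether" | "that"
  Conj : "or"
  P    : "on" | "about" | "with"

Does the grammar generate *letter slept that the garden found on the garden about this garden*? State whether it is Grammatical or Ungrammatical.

For S → NP VP, no prefix of the string parses as an NP.

Ungrammatical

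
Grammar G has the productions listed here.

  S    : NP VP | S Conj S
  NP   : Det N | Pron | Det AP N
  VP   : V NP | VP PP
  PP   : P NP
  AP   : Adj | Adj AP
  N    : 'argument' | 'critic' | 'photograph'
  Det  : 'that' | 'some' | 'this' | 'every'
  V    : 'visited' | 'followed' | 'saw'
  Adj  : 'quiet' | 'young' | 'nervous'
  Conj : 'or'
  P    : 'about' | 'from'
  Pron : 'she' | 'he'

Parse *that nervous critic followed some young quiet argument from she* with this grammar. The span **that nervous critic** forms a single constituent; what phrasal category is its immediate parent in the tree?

[S [NP [Det that] [AP [Adj nervous]] [N critic]] [VP [VP [V followed] [NP [Det some] [AP [Adj young] [AP [Adj quiet]]] [N argument]]] [PP [P from] [NP [Pron she]]]]]
The span 'that nervous critic' is the NP node built by NP → Det AP N.
Its mother is the S built by S → NP VP.

S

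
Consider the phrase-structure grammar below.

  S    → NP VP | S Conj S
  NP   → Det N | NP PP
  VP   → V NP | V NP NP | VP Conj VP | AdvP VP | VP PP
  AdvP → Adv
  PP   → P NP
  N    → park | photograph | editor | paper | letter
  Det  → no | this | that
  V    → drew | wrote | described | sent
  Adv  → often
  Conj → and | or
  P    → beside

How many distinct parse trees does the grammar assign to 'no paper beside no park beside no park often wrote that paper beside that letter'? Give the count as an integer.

Two of the 6 distinct bracketings:
[S [NP [NP [Det no] [N paper]] [PP [P beside] [NP [NP [Det no] [N park]] [PP [P beside] [NP [Det no] [N park]]]]]] [VP [AdvP [Adv often]] [VP [V wrote] [NP [NP [Det that] [N paper]] [PP [P beside] [NP [Det that] [N letter]]]]]]]
[S [NP [NP [Det no] [N paper]] [PP [P beside] [NP [NP [Det no] [N park]] [PP [P beside] [NP [Det no] [N park]]]]]] [VP [AdvP [Adv often]] [VP [VP [V wrote] [NP [Det that] [N paper]]] [PP [P beside] [NP [Det that] [N letter]]]]]]
The difference turns on whether VP → VP PP is used at the relevant span, versus an alternative expansion of VP.

6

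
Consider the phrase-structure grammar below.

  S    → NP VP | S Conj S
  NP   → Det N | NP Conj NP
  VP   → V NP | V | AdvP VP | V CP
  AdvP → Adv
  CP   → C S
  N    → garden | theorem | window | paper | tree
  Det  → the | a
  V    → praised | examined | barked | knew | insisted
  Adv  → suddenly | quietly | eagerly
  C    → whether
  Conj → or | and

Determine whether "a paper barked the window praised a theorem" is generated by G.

Ungrammatical

For S → NP VP, the only prefix that parses as NP is 'a paper', but the remainder 'barked the window praised a theorem' is not a VP under these rules. The alternative S rule S → S Conj S likewise has no satisfying split.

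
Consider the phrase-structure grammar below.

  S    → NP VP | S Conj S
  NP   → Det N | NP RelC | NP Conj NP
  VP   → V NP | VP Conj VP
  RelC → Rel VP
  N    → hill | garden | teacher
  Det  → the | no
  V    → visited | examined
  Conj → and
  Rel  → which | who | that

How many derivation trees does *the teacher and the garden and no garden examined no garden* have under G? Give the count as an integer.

The two bracketings:
[S [NP [NP [Det the] [N teacher]] [Conj and] [NP [NP [Det the] [N garden]] [Conj and] [NP [Det no] [N garden]]]] [VP [V examined] [NP [Det no] [N garden]]]]
[S [NP [NP [NP [Det the] [N teacher]] [Conj and] [NP [Det the] [N garden]]] [Conj and] [NP [Det no] [N garden]]] [VP [V examined] [NP [Det no] [N garden]]]]
The trees differ in how a recursive rule is bracketed over the same span.

2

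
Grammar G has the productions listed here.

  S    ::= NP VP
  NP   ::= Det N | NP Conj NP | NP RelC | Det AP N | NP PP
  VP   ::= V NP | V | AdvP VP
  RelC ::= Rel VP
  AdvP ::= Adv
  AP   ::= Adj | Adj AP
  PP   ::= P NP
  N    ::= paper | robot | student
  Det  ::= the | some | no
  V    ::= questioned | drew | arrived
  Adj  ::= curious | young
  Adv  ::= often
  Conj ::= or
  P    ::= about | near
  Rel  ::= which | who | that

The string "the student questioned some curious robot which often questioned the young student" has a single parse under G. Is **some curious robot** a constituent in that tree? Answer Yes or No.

Yes

[S [NP [Det the] [N student]] [VP [V questioned] [NP [NP [Det some] [AP [Adj curious]] [N robot]] [RelC [Rel which] [VP [AdvP [Adv often]] [VP [V questioned] [NP [Det the] [AP [Adj young]] [N student]]]]]]]]
The words 'some curious robot' are exhaustively dominated by a single NP node (built by NP → Det AP N), so they form a constituent.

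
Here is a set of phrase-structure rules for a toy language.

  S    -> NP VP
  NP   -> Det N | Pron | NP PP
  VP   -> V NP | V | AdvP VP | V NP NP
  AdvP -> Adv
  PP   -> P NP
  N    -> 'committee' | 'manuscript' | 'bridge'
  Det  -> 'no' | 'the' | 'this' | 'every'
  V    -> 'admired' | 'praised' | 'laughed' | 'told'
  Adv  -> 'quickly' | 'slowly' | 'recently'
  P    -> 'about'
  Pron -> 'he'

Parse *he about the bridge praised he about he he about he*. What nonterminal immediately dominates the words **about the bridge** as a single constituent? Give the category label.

[S [NP [NP [Pron he]] [PP [P about] [NP [Det the] [N bridge]]]] [VP [V praised] [NP [NP [Pron he]] [PP [P about] [NP [Pron he]]]] [NP [NP [Pron he]] [PP [P about] [NP [Pron he]]]]]]
The span 'about the bridge' is the PP node built by PP → P NP.

PP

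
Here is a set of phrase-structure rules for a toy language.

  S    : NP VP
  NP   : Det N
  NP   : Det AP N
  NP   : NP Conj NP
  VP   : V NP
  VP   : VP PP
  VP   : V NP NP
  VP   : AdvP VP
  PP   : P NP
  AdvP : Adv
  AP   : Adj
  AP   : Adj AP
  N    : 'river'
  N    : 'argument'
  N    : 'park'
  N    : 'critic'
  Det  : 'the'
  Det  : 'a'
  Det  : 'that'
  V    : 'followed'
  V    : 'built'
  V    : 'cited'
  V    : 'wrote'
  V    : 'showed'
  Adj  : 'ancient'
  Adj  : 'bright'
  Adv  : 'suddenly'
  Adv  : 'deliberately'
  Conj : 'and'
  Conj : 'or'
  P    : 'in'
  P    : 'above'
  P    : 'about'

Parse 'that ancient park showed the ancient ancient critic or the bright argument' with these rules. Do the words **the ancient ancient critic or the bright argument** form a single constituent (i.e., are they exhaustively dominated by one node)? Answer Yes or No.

Yes

[S [NP [Det that] [AP [Adj ancient]] [N park]] [VP [V showed] [NP [NP [Det the] [AP [Adj ancient] [AP [Adj ancient]]] [N critic]] [Conj or] [NP [Det the] [AP [Adj bright]] [N argument]]]]]
The words 'the ancient ancient critic or the bright argument' are exhaustively dominated by a single NP node (built by NP → NP Conj NP), so they form a constituent.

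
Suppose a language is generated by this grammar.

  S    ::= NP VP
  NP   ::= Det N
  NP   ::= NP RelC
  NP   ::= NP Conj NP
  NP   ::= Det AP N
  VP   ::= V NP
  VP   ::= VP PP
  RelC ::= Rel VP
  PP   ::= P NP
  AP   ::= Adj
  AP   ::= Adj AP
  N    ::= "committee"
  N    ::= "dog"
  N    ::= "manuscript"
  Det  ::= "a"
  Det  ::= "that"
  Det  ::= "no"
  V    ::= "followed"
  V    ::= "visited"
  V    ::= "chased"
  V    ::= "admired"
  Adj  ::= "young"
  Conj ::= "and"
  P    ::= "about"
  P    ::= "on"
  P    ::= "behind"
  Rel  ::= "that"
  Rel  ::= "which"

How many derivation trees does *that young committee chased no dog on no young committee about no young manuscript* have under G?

[S [NP [Det that] [AP [Adj young]] [N committee]] [VP [VP [VP [V chased] [NP [Det no] [N dog]]] [PP [P on] [NP [Det no] [AP [Adj young]] [N committee]]]] [PP [P about] [NP [Det no] [AP [Adj young]] [N manuscript]]]]]
No rule offers an alternative attachment or grouping for any span, so this is the only derivation.

1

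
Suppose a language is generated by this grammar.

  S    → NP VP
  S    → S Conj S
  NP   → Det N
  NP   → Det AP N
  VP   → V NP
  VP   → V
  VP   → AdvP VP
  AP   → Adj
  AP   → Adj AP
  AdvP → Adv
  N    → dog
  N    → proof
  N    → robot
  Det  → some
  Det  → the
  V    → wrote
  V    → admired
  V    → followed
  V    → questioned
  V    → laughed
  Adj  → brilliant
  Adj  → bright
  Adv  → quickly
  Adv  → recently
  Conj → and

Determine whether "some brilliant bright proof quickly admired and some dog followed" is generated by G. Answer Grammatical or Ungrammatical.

S
  S
    NP
      Det: some
      AP
        Adj: brilliant
        AP
          Adj: bright
      N: proof
    VP
      AdvP
        Adv: quickly
      VP
        V: admired
  Conj: and
  S
    NP
      Det: some
      N: dog
    VP
      V: followed
The bracketing above is licensed at every node by one of the given productions, with S at the root.

Grammatical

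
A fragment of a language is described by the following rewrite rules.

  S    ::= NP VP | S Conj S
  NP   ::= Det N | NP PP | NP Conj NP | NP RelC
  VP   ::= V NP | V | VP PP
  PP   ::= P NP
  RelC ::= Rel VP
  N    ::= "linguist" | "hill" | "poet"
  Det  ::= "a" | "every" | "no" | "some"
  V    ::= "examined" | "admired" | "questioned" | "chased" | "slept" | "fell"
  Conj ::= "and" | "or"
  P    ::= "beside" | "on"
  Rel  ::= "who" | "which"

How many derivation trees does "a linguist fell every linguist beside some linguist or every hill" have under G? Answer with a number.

3

Two of the 3 distinct bracketings:
[S [NP [Det a] [N linguist]] [VP [V fell] [NP [NP [Det every] [N linguist]] [PP [P beside] [NP [NP [Det some] [N linguist]] [Conj or] [NP [Det every] [N hill]]]]]]]
[S [NP [Det a] [N linguist]] [VP [V fell] [NP [NP [NP [Det every] [N linguist]] [PP [P beside] [NP [Det some] [N linguist]]]] [Conj or] [NP [Det every] [N hill]]]]]
The trees differ in how a recursive rule is bracketed over the same span.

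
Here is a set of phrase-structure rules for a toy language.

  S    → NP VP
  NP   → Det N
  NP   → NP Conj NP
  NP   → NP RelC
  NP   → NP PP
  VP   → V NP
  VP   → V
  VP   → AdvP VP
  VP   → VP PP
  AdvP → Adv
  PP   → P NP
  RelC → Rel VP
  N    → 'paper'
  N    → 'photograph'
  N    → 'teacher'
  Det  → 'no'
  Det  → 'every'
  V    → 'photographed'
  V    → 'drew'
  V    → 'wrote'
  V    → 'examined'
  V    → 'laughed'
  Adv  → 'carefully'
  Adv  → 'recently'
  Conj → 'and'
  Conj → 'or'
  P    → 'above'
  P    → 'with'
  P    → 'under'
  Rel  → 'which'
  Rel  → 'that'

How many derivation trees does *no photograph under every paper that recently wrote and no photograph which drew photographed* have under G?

Two of the 7 distinct bracketings:
[S [NP [NP [NP [NP [Det no] [N photograph]] [PP [P under] [NP [Det every] [N paper]]]] [RelC [Rel that] [VP [AdvP [Adv recently]] [VP [V wrote]]]]] [Conj and] [NP [NP [Det no] [N photograph]] [RelC [Rel which] [VP [V drew]]]]] [VP [V photographed]]]
[S [NP [NP [NP [Det no] [N photograph]] [PP [P under] [NP [NP [Det every] [N paper]] [RelC [Rel that] [VP [AdvP [Adv recently]] [VP [V wrote]]]]]]] [Conj and] [NP [NP [Det no] [N photograph]] [RelC [Rel which] [VP [V drew]]]]] [VP [V photographed]]]
The trees differ in how a recursive rule is bracketed over the same span.

7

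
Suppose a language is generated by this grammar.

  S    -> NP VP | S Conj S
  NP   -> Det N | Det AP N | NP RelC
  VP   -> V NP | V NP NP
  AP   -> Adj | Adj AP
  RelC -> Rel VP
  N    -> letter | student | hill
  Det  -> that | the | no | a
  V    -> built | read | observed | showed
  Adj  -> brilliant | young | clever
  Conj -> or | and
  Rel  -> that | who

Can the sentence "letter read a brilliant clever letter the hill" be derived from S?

For S → NP VP, no prefix of the string parses as an NP. The alternative S rule S → S Conj S likewise has no satisfying split.

Ungrammatical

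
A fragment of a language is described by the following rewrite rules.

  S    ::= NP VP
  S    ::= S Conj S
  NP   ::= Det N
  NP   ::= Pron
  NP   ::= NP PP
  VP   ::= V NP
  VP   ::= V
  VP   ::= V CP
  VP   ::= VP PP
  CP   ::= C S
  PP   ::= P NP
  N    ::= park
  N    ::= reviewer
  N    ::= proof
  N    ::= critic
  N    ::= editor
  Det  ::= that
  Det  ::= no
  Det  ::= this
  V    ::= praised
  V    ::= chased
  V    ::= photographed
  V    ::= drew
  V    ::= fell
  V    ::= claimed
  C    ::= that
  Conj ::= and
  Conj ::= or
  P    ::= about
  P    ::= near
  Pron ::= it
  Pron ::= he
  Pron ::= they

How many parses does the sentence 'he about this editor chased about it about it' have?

2

The two bracketings:
[S [NP [NP [Pron he]] [PP [P about] [NP [Det this] [N editor]]]] [VP [VP [V chased]] [PP [P about] [NP [NP [Pron it]] [PP [P about] [NP [Pron it]]]]]]]
[S [NP [NP [Pron he]] [PP [P about] [NP [Det this] [N editor]]]] [VP [VP [VP [V chased]] [PP [P about] [NP [Pron it]]]] [PP [P about] [NP [Pron it]]]]]
The trees differ in how a recursive rule is bracketed over the same span.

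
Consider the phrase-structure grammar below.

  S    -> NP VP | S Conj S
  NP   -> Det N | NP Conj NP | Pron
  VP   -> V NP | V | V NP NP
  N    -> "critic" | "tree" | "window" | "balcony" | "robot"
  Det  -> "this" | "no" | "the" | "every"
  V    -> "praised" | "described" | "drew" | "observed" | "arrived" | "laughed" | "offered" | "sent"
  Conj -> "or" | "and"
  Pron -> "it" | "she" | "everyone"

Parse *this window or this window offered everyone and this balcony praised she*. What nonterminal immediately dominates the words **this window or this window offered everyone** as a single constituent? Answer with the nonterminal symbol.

S
  S
    NP
      NP
        Det: this
        N: window
      Conj: or
      NP
        Det: this
        N: window
    VP
      V: offered
      NP
        Pron: everyone
  Conj: and
  S
    NP
      Det: this
      N: balcony
    VP
      V: praised
      NP
        Pron: she
The span 'this window or this window offered everyone' is the S node built by S → NP VP.

S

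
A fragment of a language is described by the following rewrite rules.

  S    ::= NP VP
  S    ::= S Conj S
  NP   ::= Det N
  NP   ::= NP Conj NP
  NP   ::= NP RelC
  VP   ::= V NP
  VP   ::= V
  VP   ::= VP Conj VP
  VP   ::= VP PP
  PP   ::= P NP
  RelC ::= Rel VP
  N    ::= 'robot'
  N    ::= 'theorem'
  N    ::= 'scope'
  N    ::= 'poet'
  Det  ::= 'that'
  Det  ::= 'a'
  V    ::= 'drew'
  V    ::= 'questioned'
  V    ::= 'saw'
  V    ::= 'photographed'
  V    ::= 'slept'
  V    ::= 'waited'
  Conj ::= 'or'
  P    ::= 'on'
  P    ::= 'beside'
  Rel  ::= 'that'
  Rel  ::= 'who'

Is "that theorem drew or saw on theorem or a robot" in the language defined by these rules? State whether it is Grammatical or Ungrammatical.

Ungrammatical

A P word can never sit immediately before an N word in any string this grammar generates, so the substring 'on theorem' rules out a derivation.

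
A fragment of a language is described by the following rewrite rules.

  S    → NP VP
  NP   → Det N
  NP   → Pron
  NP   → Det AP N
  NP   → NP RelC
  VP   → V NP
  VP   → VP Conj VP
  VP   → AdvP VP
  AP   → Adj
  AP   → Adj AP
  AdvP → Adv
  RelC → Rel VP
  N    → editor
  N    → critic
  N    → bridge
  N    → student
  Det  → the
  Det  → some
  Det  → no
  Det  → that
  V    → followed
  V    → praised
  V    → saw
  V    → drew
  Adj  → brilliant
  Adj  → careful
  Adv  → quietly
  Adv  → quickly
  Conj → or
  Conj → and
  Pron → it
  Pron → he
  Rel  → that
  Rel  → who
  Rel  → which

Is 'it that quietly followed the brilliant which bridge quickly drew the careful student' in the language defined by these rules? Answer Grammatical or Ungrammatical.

Ungrammatical

An Adj word can never sit immediately before a Rel word in any string this grammar generates, so the substring 'brilliant which' rules out a derivation.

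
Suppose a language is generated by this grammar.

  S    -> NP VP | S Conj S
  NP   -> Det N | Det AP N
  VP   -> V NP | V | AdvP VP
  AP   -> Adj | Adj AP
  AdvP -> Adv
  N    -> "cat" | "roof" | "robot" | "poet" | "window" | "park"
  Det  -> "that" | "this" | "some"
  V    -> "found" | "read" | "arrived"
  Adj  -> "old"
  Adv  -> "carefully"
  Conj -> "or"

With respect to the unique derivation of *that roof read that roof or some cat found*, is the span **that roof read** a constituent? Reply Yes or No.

[S [S [NP [Det that] [N roof]] [VP [V read] [NP [Det that] [N roof]]]] [Conj or] [S [NP [Det some] [N cat]] [VP [V found]]]]
The smallest constituent containing 'that roof read' is the S spanning 'that roof read that roof'; no single node in the tree dominates exactly the given words.

No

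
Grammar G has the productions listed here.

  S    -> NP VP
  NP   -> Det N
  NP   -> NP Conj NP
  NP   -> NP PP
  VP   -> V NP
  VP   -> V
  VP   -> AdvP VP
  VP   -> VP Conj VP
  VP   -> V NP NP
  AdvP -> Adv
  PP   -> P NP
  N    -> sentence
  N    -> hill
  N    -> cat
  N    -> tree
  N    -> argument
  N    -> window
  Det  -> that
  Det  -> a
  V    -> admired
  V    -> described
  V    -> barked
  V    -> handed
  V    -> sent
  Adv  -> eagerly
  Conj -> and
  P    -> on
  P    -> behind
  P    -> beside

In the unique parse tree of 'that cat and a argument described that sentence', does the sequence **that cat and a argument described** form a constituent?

[S [NP [NP [Det that] [N cat]] [Conj and] [NP [Det a] [N argument]]] [VP [V described] [NP [Det that] [N sentence]]]]
The smallest constituent containing 'that cat and a argument described' is the S spanning 'that cat and a argument described that sentence'; no single node in the tree dominates exactly the given words.

No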